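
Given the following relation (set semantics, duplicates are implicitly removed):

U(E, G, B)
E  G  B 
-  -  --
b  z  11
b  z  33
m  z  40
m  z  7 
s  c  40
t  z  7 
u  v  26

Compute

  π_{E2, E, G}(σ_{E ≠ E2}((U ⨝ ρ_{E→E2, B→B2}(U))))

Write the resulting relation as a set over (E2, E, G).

ρ[E→E2, B→B2]: schema becomes (E2, G, B2); tuples unchanged.
Joining U and ρ_{E→E2, B→B2}(U) on G yields {(b, z, 11, b, 11), (b, z, 11, b, 33), (b, z, 11, m, 40), (b, z, 11, m, 7), (b, z, 11, t, 7), (b, z, 33, b, 11), (b, z, 33, b, 33), (b, z, 33, m, 40), (b, z, 33, m, 7), (b, z, 33, t, 7), (m, z, 40, b, 11), (m, z, 40, b, 33), (m, z, 40, m, 40), (m, z, 40, m, 7), (m, z, 40, t, 7), (m, z, 7, b, 11), (m, z, 7, b, 33), (m, z, 7, m, 40), (m, z, 7, m, 7), (m, z, 7, t, 7), (s, c, 40, s, 40), (t, z, 7, b, 11), (t, z, 7, b, 33), (t, z, 7, m, 40), (t, z, 7, m, 7), (t, z, 7, t, 7), (u, v, 26, u, 26)}.
Selection E ≠ E2: {(b, z, 11, m, 40), (b, z, 11, m, 7), (b, z, 11, t, 7), (b, z, 33, m, 40), (b, z, 33, m, 7), (b, z, 33, t, 7), (m, z, 40, b, 11), (m, z, 40, b, 33), (m, z, 40, t, 7), (m, z, 7, b, 11), (m, z, 7, b, 33), (m, z, 7, t, 7), (t, z, 7, b, 11), (t, z, 7, b, 33), (t, z, 7, m, 40), (t, z, 7, m, 7)}
π_{E2, E, G} gives {(b, m, z), (b, t, z), (m, b, z), (m, t, z), (t, b, z), (t, m, z)} (10 duplicate(s) eliminated).

{(b, m, z), (b, t, z), (m, b, z), (m, t, z), (t, b, z), (t, m, z)}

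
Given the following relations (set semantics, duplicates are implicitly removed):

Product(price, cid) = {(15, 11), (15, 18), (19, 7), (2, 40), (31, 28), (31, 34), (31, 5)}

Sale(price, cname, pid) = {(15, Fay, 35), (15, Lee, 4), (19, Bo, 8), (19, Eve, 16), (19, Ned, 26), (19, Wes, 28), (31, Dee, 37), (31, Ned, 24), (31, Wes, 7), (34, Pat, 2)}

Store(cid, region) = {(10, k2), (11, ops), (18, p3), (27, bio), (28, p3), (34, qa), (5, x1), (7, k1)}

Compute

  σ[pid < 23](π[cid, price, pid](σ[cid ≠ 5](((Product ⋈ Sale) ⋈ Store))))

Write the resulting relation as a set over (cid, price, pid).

{(11, 15, 4), (18, 15, 4), (28, 31, 7), (34, 31, 7), (7, 19, 16), (7, 19, 8)}

Natural join on price: {(15, 11, Fay, 35), (15, 11, Lee, 4), (15, 18, Fay, 35), (15, 18, Lee, 4), (19, 7, Bo, 8), (19, 7, Eve, 16), (19, 7, Ned, 26), (19, 7, Wes, 28), (31, 28, Dee, 37), (31, 28, Ned, 24), (31, 28, Wes, 7), (31, 34, Dee, 37), (31, 34, Ned, 24), (31, 34, Wes, 7), (31, 5, Dee, 37), (31, 5, Ned, 24), (31, 5, Wes, 7)}
Natural join on cid: {(15, 11, Fay, 35, ops), (15, 11, Lee, 4, ops), (15, 18, Fay, 35, p3), (15, 18, Lee, 4, p3), (19, 7, Bo, 8, k1), (19, 7, Eve, 16, k1), (19, 7, Ned, 26, k1), (19, 7, Wes, 28, k1), (31, 28, Dee, 37, p3), (31, 28, Ned, 24, p3), (31, 28, Wes, 7, p3), (31, 34, Dee, 37, qa), (31, 34, Ned, 24, qa), (31, 34, Wes, 7, qa), (31, 5, Dee, 37, x1), (31, 5, Ned, 24, x1), (31, 5, Wes, 7, x1)}
σ[cid ≠ 5]: keep tuples satisfying cid ≠ 5 → {(15, 11, Fay, 35, ops), (15, 11, Lee, 4, ops), (15, 18, Fay, 35, p3), (15, 18, Lee, 4, p3), (19, 7, Bo, 8, k1), (19, 7, Eve, 16, k1), (19, 7, Ned, 26, k1), (19, 7, Wes, 28, k1), (31, 28, Dee, 37, p3), (31, 28, Ned, 24, p3), (31, 28, Wes, 7, p3), (31, 34, Dee, 37, qa), (31, 34, Ned, 24, qa), (31, 34, Wes, 7, qa)}
π_{cid, price, pid} gives {(11, 15, 35), (11, 15, 4), (18, 15, 35), (18, 15, 4), (28, 31, 24), (28, 31, 37), (28, 31, 7), (34, 31, 24), (34, 31, 37), (34, 31, 7), (7, 19, 16), (7, 19, 26), (7, 19, 28), (7, 19, 8)}.
σ[pid < 23]: keep tuples satisfying pid < 23 → {(11, 15, 4), (18, 15, 4), (28, 31, 7), (34, 31, 7), (7, 19, 16), (7, 19, 8)}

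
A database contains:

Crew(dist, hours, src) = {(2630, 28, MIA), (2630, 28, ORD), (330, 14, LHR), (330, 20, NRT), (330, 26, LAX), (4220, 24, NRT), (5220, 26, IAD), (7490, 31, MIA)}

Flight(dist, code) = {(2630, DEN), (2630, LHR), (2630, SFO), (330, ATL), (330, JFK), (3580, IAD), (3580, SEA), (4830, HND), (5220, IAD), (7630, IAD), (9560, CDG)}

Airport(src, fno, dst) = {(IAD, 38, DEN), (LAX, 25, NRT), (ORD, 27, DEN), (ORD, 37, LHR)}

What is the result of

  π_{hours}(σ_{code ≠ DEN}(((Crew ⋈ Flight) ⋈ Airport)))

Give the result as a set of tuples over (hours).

Crew ⋈ Flight (natural join on dist): {(2630, 28, MIA, DEN), (2630, 28, MIA, LHR), (2630, 28, MIA, SFO), (2630, 28, ORD, DEN), (2630, 28, ORD, LHR), (2630, 28, ORD, SFO), (330, 14, LHR, ATL), (330, 14, LHR, JFK), (330, 20, NRT, ATL), (330, 20, NRT, JFK), (330, 26, LAX, ATL), (330, 26, LAX, JFK), (5220, 26, IAD, IAD)}
(Crew ⋈ Flight) ⋈ Airport (natural join on src): {(2630, 28, ORD, DEN, 27, DEN), (2630, 28, ORD, DEN, 37, LHR), (2630, 28, ORD, LHR, 27, DEN), (2630, 28, ORD, LHR, 37, LHR), (2630, 28, ORD, SFO, 27, DEN), (2630, 28, ORD, SFO, 37, LHR), (330, 26, LAX, ATL, 25, NRT), (330, 26, LAX, JFK, 25, NRT), (5220, 26, IAD, IAD, 38, DEN)}
Filtering on code ≠ DEN leaves {(2630, 28, ORD, LHR, 27, DEN), (2630, 28, ORD, LHR, 37, LHR), (2630, 28, ORD, SFO, 27, DEN), (2630, 28, ORD, SFO, 37, LHR), (330, 26, LAX, ATL, 25, NRT), (330, 26, LAX, JFK, 25, NRT), (5220, 26, IAD, IAD, 38, DEN)}.
Projecting to hours (5 duplicate(s) eliminated): {26, 28}

{26, 28}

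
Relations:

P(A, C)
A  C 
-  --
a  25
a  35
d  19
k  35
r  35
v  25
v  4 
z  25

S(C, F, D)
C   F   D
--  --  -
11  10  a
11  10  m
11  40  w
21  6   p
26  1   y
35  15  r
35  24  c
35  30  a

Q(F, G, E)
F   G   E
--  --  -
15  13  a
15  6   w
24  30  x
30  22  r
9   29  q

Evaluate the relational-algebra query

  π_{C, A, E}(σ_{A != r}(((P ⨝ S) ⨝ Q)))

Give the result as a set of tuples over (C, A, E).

{(35, a, a), (35, a, r), (35, a, w), (35, a, x), (35, k, a), (35, k, r), (35, k, w), (35, k, x)}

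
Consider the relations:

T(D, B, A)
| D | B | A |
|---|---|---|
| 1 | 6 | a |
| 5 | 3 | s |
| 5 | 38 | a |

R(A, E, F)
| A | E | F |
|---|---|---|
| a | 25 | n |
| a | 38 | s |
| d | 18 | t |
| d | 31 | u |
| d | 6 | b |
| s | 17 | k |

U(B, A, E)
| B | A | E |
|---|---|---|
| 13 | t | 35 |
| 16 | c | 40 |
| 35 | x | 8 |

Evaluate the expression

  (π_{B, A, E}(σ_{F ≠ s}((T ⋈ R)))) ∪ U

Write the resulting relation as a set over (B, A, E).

{(13, t, 35), (16, c, 40), (3, s, 17), (35, x, 8), (38, a, 25), (6, a, 25)}

T ⋈ R (natural join on A): {(1, 6, a, 25, n), (1, 6, a, 38, s), (5, 3, s, 17, k), (5, 38, a, 25, n), (5, 38, a, 38, s)}
Filtering on F ≠ s leaves {(1, 6, a, 25, n), (5, 3, s, 17, k), (5, 38, a, 25, n)}.
π[B, A, E]: project onto (B, A, E) → {(3, s, 17), (38, a, 25), (6, a, 25)}
Union: {(3, s, 17), (38, a, 25), (6, a, 25)} with {(13, t, 35), (16, c, 40), (35, x, 8)} → {(13, t, 35), (16, c, 40), (3, s, 17), (35, x, 8), (38, a, 25), (6, a, 25)}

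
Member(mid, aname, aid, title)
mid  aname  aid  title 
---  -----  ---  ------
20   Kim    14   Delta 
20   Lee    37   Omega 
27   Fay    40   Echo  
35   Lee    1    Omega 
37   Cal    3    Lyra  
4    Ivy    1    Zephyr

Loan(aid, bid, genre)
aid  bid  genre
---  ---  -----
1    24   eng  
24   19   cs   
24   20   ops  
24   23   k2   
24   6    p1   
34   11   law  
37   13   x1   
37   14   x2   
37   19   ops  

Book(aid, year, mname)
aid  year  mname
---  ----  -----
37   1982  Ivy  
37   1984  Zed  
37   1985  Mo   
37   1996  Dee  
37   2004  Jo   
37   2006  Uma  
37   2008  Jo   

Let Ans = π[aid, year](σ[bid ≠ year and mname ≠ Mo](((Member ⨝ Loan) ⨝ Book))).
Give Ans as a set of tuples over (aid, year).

Joining Member and Loan on aid yields {(20, Lee, 37, Omega, 13, x1), (20, Lee, 37, Omega, 14, x2), (20, Lee, 37, Omega, 19, ops), (35, Lee, 1, Omega, 24, eng), (4, Ivy, 1, Zephyr, 24, eng)}.
Joining (Member ⨝ Loan) and Book on aid yields {(20, Lee, 37, Omega, 13, x1, 1982, Ivy), (20, Lee, 37, Omega, 13, x1, 1984, Zed), (20, Lee, 37, Omega, 13, x1, 1985, Mo), (20, Lee, 37, Omega, 13, x1, 1996, Dee), (20, Lee, 37, Omega, 13, x1, 2004, Jo), (20, Lee, 37, Omega, 13, x1, 2006, Uma), (20, Lee, 37, Omega, 13, x1, 2008, Jo), (20, Lee, 37, Omega, 14, x2, 1982, Ivy), (20, Lee, 37, Omega, 14, x2, 1984, Zed), (20, Lee, 37, Omega, 14, x2, 1985, Mo), (20, Lee, 37, Omega, 14, x2, 1996, Dee), (20, Lee, 37, Omega, 14, x2, 2004, Jo), (20, Lee, 37, Omega, 14, x2, 2006, Uma), (20, Lee, 37, Omega, 14, x2, 2008, Jo), (20, Lee, 37, Omega, 19, ops, 1982, Ivy), (20, Lee, 37, Omega, 19, ops, 1984, Zed), (20, Lee, 37, Omega, 19, ops, 1985, Mo), (20, Lee, 37, Omega, 19, ops, 1996, Dee), (20, Lee, 37, Omega, 19, ops, 2004, Jo), (20, Lee, 37, Omega, 19, ops, 2006, Uma), (20, Lee, 37, Omega, 19, ops, 2008, Jo)}.
σ[bid ≠ year and mname ≠ Mo]: keep tuples satisfying bid ≠ year and mname ≠ Mo → {(20, Lee, 37, Omega, 13, x1, 1982, Ivy), (20, Lee, 37, Omega, 13, x1, 1984, Zed), (20, Lee, 37, Omega, 13, x1, 1996, Dee), (20, Lee, 37, Omega, 13, x1, 2004, Jo), (20, Lee, 37, Omega, 13, x1, 2006, Uma), (20, Lee, 37, Omega, 13, x1, 2008, Jo), (20, Lee, 37, Omega, 14, x2, 1982, Ivy), (20, Lee, 37, Omega, 14, x2, 1984, Zed), (20, Lee, 37, Omega, 14, x2, 1996, Dee), (20, Lee, 37, Omega, 14, x2, 2004, Jo), (20, Lee, 37, Omega, 14, x2, 2006, Uma), (20, Lee, 37, Omega, 14, x2, 2008, Jo), (20, Lee, 37, Omega, 19, ops, 1982, Ivy), (20, Lee, 37, Omega, 19, ops, 1984, Zed), (20, Lee, 37, Omega, 19, ops, 1996, Dee), (20, Lee, 37, Omega, 19, ops, 2004, Jo), (20, Lee, 37, Omega, 19, ops, 2006, Uma), (20, Lee, 37, Omega, 19, ops, 2008, Jo)}
π_{aid, year} gives {(37, 1982), (37, 1984), (37, 1996), (37, 2004), (37, 2006), (37, 2008)} (12 duplicate(s) eliminated).

{(37, 1982), (37, 1984), (37, 1996), (37, 2004), (37, 2006), (37, 2008)}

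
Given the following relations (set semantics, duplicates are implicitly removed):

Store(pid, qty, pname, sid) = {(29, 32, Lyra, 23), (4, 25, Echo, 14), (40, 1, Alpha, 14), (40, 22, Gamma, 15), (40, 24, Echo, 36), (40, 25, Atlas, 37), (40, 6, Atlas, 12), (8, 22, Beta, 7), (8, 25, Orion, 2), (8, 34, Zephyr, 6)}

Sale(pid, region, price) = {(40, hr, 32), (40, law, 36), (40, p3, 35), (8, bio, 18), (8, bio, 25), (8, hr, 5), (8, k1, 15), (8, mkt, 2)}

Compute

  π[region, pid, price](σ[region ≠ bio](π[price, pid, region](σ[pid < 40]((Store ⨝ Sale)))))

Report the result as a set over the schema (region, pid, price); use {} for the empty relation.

{(hr, 8, 5), (k1, 8, 15), (mkt, 8, 2)}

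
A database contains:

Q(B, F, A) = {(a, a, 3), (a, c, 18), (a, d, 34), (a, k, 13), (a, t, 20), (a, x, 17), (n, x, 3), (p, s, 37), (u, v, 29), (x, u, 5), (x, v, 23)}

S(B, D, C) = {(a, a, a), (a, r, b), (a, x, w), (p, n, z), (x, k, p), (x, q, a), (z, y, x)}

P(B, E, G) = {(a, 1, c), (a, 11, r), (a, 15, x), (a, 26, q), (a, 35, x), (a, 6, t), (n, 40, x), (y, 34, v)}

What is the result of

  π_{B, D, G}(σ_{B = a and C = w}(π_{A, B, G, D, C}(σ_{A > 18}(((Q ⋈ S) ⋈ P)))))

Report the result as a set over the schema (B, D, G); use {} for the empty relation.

{(a, x, c), (a, x, q), (a, x, r), (a, x, t), (a, x, x)}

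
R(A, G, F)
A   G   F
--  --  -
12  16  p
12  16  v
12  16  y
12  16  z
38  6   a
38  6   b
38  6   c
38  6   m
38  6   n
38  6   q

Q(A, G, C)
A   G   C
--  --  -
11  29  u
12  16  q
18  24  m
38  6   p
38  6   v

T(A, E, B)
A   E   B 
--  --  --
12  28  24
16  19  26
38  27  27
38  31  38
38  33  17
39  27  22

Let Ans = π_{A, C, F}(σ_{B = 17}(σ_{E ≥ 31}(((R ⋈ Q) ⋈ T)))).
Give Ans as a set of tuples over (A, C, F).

{(38, p, a), (38, p, b), (38, p, c), (38, p, m), (38, p, n), (38, p, q), (38, v, a), (38, v, b), (38, v, c), (38, v, m), (38, v, n), (38, v, q)}

R ⋈ Q (natural join on A, G): {(12, 16, p, q), (12, 16, v, q), (12, 16, y, q), (12, 16, z, q), (38, 6, a, p), (38, 6, a, v), (38, 6, b, p), (38, 6, b, v), (38, 6, c, p), (38, 6, c, v), (38, 6, m, p), (38, 6, m, v), (38, 6, n, p), (38, 6, n, v), (38, 6, q, p), (38, 6, q, v)}
(R ⋈ Q) ⋈ T (natural join on A): {(12, 16, p, q, 28, 24), (12, 16, v, q, 28, 24), (12, 16, y, q, 28, 24), (12, 16, z, q, 28, 24), (38, 6, a, p, 27, 27), (38, 6, a, p, 31, 38), (38, 6, a, p, 33, 17), (38, 6, a, v, 27, 27), (38, 6, a, v, 31, 38), (38, 6, a, v, 33, 17), (38, 6, b, p, 27, 27), (38, 6, b, p, 31, 38), (38, 6, b, p, 33, 17), (38, 6, b, v, 27, 27), (38, 6, b, v, 31, 38), (38, 6, b, v, 33, 17), (38, 6, c, p, 27, 27), (38, 6, c, p, 31, 38), (38, 6, c, p, 33, 17), (38, 6, c, v, 27, 27), (38, 6, c, v, 31, 38), (38, 6, c, v, 33, 17), (38, 6, m, p, 27, 27), (38, 6, m, p, 31, 38), (38, 6, m, p, 33, 17), (38, 6, m, v, 27, 27), (38, 6, m, v, 31, 38), (38, 6, m, v, 33, 17), (38, 6, n, p, 27, 27), (38, 6, n, p, 31, 38), (38, 6, n, p, 33, 17), (38, 6, n, v, 27, 27), (38, 6, n, v, 31, 38), (38, 6, n, v, 33, 17), (38, 6, q, p, 27, 27), (38, 6, q, p, 31, 38), (38, 6, q, p, 33, 17), (38, 6, q, v, 27, 27), (38, 6, q, v, 31, 38), (38, 6, q, v, 33, 17)}
Filtering on E ≥ 31 leaves {(38, 6, a, p, 31, 38), (38, 6, a, p, 33, 17), (38, 6, a, v, 31, 38), (38, 6, a, v, 33, 17), (38, 6, b, p, 31, 38), (38, 6, b, p, 33, 17), (38, 6, b, v, 31, 38), (38, 6, b, v, 33, 17), (38, 6, c, p, 31, 38), (38, 6, c, p, 33, 17), (38, 6, c, v, 31, 38), (38, 6, c, v, 33, 17), (38, 6, m, p, 31, 38), (38, 6, m, p, 33, 17), (38, 6, m, v, 31, 38), (38, 6, m, v, 33, 17), (38, 6, n, p, 31, 38), (38, 6, n, p, 33, 17), (38, 6, n, v, 31, 38), (38, 6, n, v, 33, 17), (38, 6, q, p, 31, 38), (38, 6, q, p, 33, 17), (38, 6, q, v, 31, 38), (38, 6, q, v, 33, 17)}.
Filtering on B = 17 leaves {(38, 6, a, p, 33, 17), (38, 6, a, v, 33, 17), (38, 6, b, p, 33, 17), (38, 6, b, v, 33, 17), (38, 6, c, p, 33, 17), (38, 6, c, v, 33, 17), (38, 6, m, p, 33, 17), (38, 6, m, v, 33, 17), (38, 6, n, p, 33, 17), (38, 6, n, v, 33, 17), (38, 6, q, p, 33, 17), (38, 6, q, v, 33, 17)}.
π_{A, C, F} gives {(38, p, a), (38, p, b), (38, p, c), (38, p, m), (38, p, n), (38, p, q), (38, v, a), (38, v, b), (38, v, c), (38, v, m), (38, v, n), (38, v, q)}.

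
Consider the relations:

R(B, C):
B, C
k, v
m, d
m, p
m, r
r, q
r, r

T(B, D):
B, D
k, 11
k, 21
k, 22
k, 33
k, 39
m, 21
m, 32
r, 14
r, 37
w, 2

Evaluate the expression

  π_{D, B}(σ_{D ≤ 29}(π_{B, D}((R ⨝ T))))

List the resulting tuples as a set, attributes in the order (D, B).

{(11, k), (14, r), (21, k), (21, m), (22, k)}

Joining R and T on B yields {(k, v, 11), (k, v, 21), (k, v, 22), (k, v, 33), (k, v, 39), (m, d, 21), (m, d, 32), (m, p, 21), (m, p, 32), (m, r, 21), (m, r, 32), (r, q, 14), (r, q, 37), (r, r, 14), (r, r, 37)}.
π_{B, D} gives {(k, 11), (k, 21), (k, 22), (k, 33), (k, 39), (m, 21), (m, 32), (r, 14), (r, 37)} (6 duplicate(s) eliminated).
Apply σ_{D ≤ 29}; surviving tuples: {(k, 11), (k, 21), (k, 22), (m, 21), (r, 14)}
π_{D, B} gives {(11, k), (14, r), (21, k), (21, m), (22, k)}.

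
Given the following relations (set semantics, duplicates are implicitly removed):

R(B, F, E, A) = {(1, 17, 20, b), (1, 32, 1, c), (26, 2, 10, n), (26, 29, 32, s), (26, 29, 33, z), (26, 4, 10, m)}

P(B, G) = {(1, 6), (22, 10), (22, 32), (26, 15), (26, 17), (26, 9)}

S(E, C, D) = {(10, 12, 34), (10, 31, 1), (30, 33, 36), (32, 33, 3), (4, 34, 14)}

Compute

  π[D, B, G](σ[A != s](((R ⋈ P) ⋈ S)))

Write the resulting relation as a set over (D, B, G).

Joining R and P on B yields {(1, 17, 20, b, 6), (1, 32, 1, c, 6), (26, 2, 10, n, 15), (26, 2, 10, n, 17), (26, 2, 10, n, 9), (26, 29, 32, s, 15), (26, 29, 32, s, 17), (26, 29, 32, s, 9), (26, 29, 33, z, 15), (26, 29, 33, z, 17), (26, 29, 33, z, 9), (26, 4, 10, m, 15), (26, 4, 10, m, 17), (26, 4, 10, m, 9)}.
Joining (R ⋈ P) and S on E yields {(26, 2, 10, n, 15, 12, 34), (26, 2, 10, n, 15, 31, 1), (26, 2, 10, n, 17, 12, 34), (26, 2, 10, n, 17, 31, 1), (26, 2, 10, n, 9, 12, 34), (26, 2, 10, n, 9, 31, 1), (26, 29, 32, s, 15, 33, 3), (26, 29, 32, s, 17, 33, 3), (26, 29, 32, s, 9, 33, 3), (26, 4, 10, m, 15, 12, 34), (26, 4, 10, m, 15, 31, 1), (26, 4, 10, m, 17, 12, 34), (26, 4, 10, m, 17, 31, 1), (26, 4, 10, m, 9, 12, 34), (26, 4, 10, m, 9, 31, 1)}.
Selection A != s: {(26, 2, 10, n, 15, 12, 34), (26, 2, 10, n, 15, 31, 1), (26, 2, 10, n, 17, 12, 34), (26, 2, 10, n, 17, 31, 1), (26, 2, 10, n, 9, 12, 34), (26, 2, 10, n, 9, 31, 1), (26, 4, 10, m, 15, 12, 34), (26, 4, 10, m, 15, 31, 1), (26, 4, 10, m, 17, 12, 34), (26, 4, 10, m, 17, 31, 1), (26, 4, 10, m, 9, 12, 34), (26, 4, 10, m, 9, 31, 1)}
Projecting to D, B, G (6 duplicate(s) eliminated): {(1, 26, 15), (1, 26, 17), (1, 26, 9), (34, 26, 15), (34, 26, 17), (34, 26, 9)}

{(1, 26, 15), (1, 26, 17), (1, 26, 9), (34, 26, 15), (34, 26, 17), (34, 26, 9)}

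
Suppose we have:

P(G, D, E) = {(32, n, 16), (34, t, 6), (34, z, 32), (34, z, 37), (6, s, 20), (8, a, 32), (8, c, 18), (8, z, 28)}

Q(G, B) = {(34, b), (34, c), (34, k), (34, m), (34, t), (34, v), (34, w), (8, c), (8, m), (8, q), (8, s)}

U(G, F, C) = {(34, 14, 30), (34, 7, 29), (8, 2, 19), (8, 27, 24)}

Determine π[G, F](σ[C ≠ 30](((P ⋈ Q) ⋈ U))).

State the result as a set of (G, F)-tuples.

{(34, 7), (8, 2), (8, 27)}

Natural join on G: {(34, t, 6, b), (34, t, 6, c), (34, t, 6, k), (34, t, 6, m), (34, t, 6, t), (34, t, 6, v), (34, t, 6, w), (34, z, 32, b), (34, z, 32, c), (34, z, 32, k), (34, z, 32, m), (34, z, 32, t), (34, z, 32, v), (34, z, 32, w), (34, z, 37, b), (34, z, 37, c), (34, z, 37, k), (34, z, 37, m), (34, z, 37, t), (34, z, 37, v), (34, z, 37, w), (8, a, 32, c), (8, a, 32, m), (8, a, 32, q), (8, a, 32, s), (8, c, 18, c), (8, c, 18, m), (8, c, 18, q), (8, c, 18, s), (8, z, 28, c), (8, z, 28, m), (8, z, 28, q), (8, z, 28, s)}
Natural join on G: {(34, t, 6, b, 14, 30), (34, t, 6, b, 7, 29), (34, t, 6, c, 14, 30), (34, t, 6, c, 7, 29), (34, t, 6, k, 14, 30), (34, t, 6, k, 7, 29), (34, t, 6, m, 14, 30), (34, t, 6, m, 7, 29), (34, t, 6, t, 14, 30), (34, t, 6, t, 7, 29), (34, t, 6, v, 14, 30), (34, t, 6, v, 7, 29), (34, t, 6, w, 14, 30), (34, t, 6, w, 7, 29), (34, z, 32, b, 14, 30), (34, z, 32, b, 7, 29), (34, z, 32, c, 14, 30), (34, z, 32, c, 7, 29), (34, z, 32, k, 14, 30), (34, z, 32, k, 7, 29), (34, z, 32, m, 14, 30), (34, z, 32, m, 7, 29), (34, z, 32, t, 14, 30), (34, z, 32, t, 7, 29), (34, z, 32, v, 14, 30), (34, z, 32, v, 7, 29), (34, z, 32, w, 14, 30), (34, z, 32, w, 7, 29), (34, z, 37, b, 14, 30), (34, z, 37, b, 7, 29), (34, z, 37, c, 14, 30), (34, z, 37, c, 7, 29), (34, z, 37, k, 14, 30), (34, z, 37, k, 7, 29), (34, z, 37, m, 14, 30), (34, z, 37, m, 7, 29), (34, z, 37, t, 14, 30), (34, z, 37, t, 7, 29), (34, z, 37, v, 14, 30), (34, z, 37, v, 7, 29), (34, z, 37, w, 14, 30), (34, z, 37, w, 7, 29), (8, a, 32, c, 2, 19), (8, a, 32, c, 27, 24), (8, a, 32, m, 2, 19), (8, a, 32, m, 27, 24), (8, a, 32, q, 2, 19), (8, a, 32, q, 27, 24), (8, a, 32, s, 2, 19), (8, a, 32, s, 27, 24), (8, c, 18, c, 2, 19), (8, c, 18, c, 27, 24), (8, c, 18, m, 2, 19), (8, c, 18, m, 27, 24), (8, c, 18, q, 2, 19), (8, c, 18, q, 27, 24), (8, c, 18, s, 2, 19), (8, c, 18, s, 27, 24), (8, z, 28, c, 2, 19), (8, z, 28, c, 27, 24), (8, z, 28, m, 2, 19), (8, z, 28, m, 27, 24), (8, z, 28, q, 2, 19), (8, z, 28, q, 27, 24), (8, z, 28, s, 2, 19), (8, z, 28, s, 27, 24)}
Selection C ≠ 30: {(34, t, 6, b, 7, 29), (34, t, 6, c, 7, 29), (34, t, 6, k, 7, 29), (34, t, 6, m, 7, 29), (34, t, 6, t, 7, 29), (34, t, 6, v, 7, 29), (34, t, 6, w, 7, 29), (34, z, 32, b, 7, 29), (34, z, 32, c, 7, 29), (34, z, 32, k, 7, 29), (34, z, 32, m, 7, 29), (34, z, 32, t, 7, 29), (34, z, 32, v, 7, 29), (34, z, 32, w, 7, 29), (34, z, 37, b, 7, 29), (34, z, 37, c, 7, 29), (34, z, 37, k, 7, 29), (34, z, 37, m, 7, 29), (34, z, 37, t, 7, 29), (34, z, 37, v, 7, 29), (34, z, 37, w, 7, 29), (8, a, 32, c, 2, 19), (8, a, 32, c, 27, 24), (8, a, 32, m, 2, 19), (8, a, 32, m, 27, 24), (8, a, 32, q, 2, 19), (8, a, 32, q, 27, 24), (8, a, 32, s, 2, 19), (8, a, 32, s, 27, 24), (8, c, 18, c, 2, 19), (8, c, 18, c, 27, 24), (8, c, 18, m, 2, 19), (8, c, 18, m, 27, 24), (8, c, 18, q, 2, 19), (8, c, 18, q, 27, 24), (8, c, 18, s, 2, 19), (8, c, 18, s, 27, 24), (8, z, 28, c, 2, 19), (8, z, 28, c, 27, 24), (8, z, 28, m, 2, 19), (8, z, 28, m, 27, 24), (8, z, 28, q, 2, 19), (8, z, 28, q, 27, 24), (8, z, 28, s, 2, 19), (8, z, 28, s, 27, 24)}
Keep only column(s) G, F (42 duplicate(s) eliminated): {(34, 7), (8, 2), (8, 27)}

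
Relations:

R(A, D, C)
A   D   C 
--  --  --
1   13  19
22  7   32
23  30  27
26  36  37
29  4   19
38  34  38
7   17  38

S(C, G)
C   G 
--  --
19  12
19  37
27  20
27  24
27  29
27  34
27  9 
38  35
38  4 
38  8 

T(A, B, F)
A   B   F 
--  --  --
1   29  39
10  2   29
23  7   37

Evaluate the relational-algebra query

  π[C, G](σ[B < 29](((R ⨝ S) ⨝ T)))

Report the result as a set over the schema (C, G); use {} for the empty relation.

Joining R and S on C yields {(1, 13, 19, 12), (1, 13, 19, 37), (23, 30, 27, 20), (23, 30, 27, 24), (23, 30, 27, 29), (23, 30, 27, 34), (23, 30, 27, 9), (29, 4, 19, 12), (29, 4, 19, 37), (38, 34, 38, 35), (38, 34, 38, 4), (38, 34, 38, 8), (7, 17, 38, 35), (7, 17, 38, 4), (7, 17, 38, 8)}.
Joining (R ⨝ S) and T on A yields {(1, 13, 19, 12, 29, 39), (1, 13, 19, 37, 29, 39), (23, 30, 27, 20, 7, 37), (23, 30, 27, 24, 7, 37), (23, 30, 27, 29, 7, 37), (23, 30, 27, 34, 7, 37), (23, 30, 27, 9, 7, 37)}.
Apply σ_{B < 29}; surviving tuples: {(23, 30, 27, 20, 7, 37), (23, 30, 27, 24, 7, 37), (23, 30, 27, 29, 7, 37), (23, 30, 27, 34, 7, 37), (23, 30, 27, 9, 7, 37)}
Keep only column(s) C, G: {(27, 20), (27, 24), (27, 29), (27, 34), (27, 9)}

{(27, 20), (27, 24), (27, 29), (27, 34), (27, 9)}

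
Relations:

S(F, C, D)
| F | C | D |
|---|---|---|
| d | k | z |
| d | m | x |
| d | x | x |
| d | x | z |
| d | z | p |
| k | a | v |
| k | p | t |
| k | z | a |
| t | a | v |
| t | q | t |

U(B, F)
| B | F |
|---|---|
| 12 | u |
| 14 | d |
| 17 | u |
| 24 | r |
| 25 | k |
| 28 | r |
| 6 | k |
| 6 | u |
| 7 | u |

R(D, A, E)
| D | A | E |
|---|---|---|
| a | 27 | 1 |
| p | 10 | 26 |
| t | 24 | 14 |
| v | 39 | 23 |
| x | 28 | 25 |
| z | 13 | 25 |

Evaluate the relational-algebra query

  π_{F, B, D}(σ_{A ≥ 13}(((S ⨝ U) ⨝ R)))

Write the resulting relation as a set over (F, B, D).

{(d, 14, x), (d, 14, z), (k, 25, a), (k, 25, t), (k, 25, v), (k, 6, a), (k, 6, t), (k, 6, v)}

Natural join on F: {(d, k, z, 14), (d, m, x, 14), (d, x, x, 14), (d, x, z, 14), (d, z, p, 14), (k, a, v, 25), (k, a, v, 6), (k, p, t, 25), (k, p, t, 6), (k, z, a, 25), (k, z, a, 6)}
Natural join on D: {(d, k, z, 14, 13, 25), (d, m, x, 14, 28, 25), (d, x, x, 14, 28, 25), (d, x, z, 14, 13, 25), (d, z, p, 14, 10, 26), (k, a, v, 25, 39, 23), (k, a, v, 6, 39, 23), (k, p, t, 25, 24, 14), (k, p, t, 6, 24, 14), (k, z, a, 25, 27, 1), (k, z, a, 6, 27, 1)}
Selection A ≥ 13: {(d, k, z, 14, 13, 25), (d, m, x, 14, 28, 25), (d, x, x, 14, 28, 25), (d, x, z, 14, 13, 25), (k, a, v, 25, 39, 23), (k, a, v, 6, 39, 23), (k, p, t, 25, 24, 14), (k, p, t, 6, 24, 14), (k, z, a, 25, 27, 1), (k, z, a, 6, 27, 1)}
π_{F, B, D} gives {(d, 14, x), (d, 14, z), (k, 25, a), (k, 25, t), (k, 25, v), (k, 6, a), (k, 6, t), (k, 6, v)} (2 duplicate(s) eliminated).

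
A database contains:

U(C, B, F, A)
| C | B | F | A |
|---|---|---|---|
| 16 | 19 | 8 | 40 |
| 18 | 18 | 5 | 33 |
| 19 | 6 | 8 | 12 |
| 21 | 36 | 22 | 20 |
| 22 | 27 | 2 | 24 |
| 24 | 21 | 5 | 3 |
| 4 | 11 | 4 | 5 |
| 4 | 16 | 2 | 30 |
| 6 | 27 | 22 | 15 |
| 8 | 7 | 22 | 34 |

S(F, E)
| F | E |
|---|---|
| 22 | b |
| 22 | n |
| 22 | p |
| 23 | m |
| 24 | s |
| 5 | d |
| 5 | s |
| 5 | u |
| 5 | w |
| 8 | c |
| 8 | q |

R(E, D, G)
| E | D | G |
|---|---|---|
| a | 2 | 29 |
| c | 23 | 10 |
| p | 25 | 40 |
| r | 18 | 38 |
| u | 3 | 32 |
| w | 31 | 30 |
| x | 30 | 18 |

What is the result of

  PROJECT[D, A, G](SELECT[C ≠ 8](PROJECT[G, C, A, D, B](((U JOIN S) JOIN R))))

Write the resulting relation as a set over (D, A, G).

Joining U and S on F yields {(16, 19, 8, 40, c), (16, 19, 8, 40, q), (18, 18, 5, 33, d), (18, 18, 5, 33, s), (18, 18, 5, 33, u), (18, 18, 5, 33, w), (19, 6, 8, 12, c), (19, 6, 8, 12, q), (21, 36, 22, 20, b), (21, 36, 22, 20, n), (21, 36, 22, 20, p), (24, 21, 5, 3, d), (24, 21, 5, 3, s), (24, 21, 5, 3, u), (24, 21, 5, 3, w), (6, 27, 22, 15, b), (6, 27, 22, 15, n), (6, 27, 22, 15, p), (8, 7, 22, 34, b), (8, 7, 22, 34, n), (8, 7, 22, 34, p)}.
Joining (U JOIN S) and R on E yields {(16, 19, 8, 40, c, 23, 10), (18, 18, 5, 33, u, 3, 32), (18, 18, 5, 33, w, 31, 30), (19, 6, 8, 12, c, 23, 10), (21, 36, 22, 20, p, 25, 40), (24, 21, 5, 3, u, 3, 32), (24, 21, 5, 3, w, 31, 30), (6, 27, 22, 15, p, 25, 40), (8, 7, 22, 34, p, 25, 40)}.
π_{G, C, A, D, B} gives {(10, 16, 40, 23, 19), (10, 19, 12, 23, 6), (30, 18, 33, 31, 18), (30, 24, 3, 31, 21), (32, 18, 33, 3, 18), (32, 24, 3, 3, 21), (40, 21, 20, 25, 36), (40, 6, 15, 25, 27), (40, 8, 34, 25, 7)}.
Filtering on C ≠ 8 leaves {(10, 16, 40, 23, 19), (10, 19, 12, 23, 6), (30, 18, 33, 31, 18), (30, 24, 3, 31, 21), (32, 18, 33, 3, 18), (32, 24, 3, 3, 21), (40, 21, 20, 25, 36), (40, 6, 15, 25, 27)}.
π_{D, A, G} gives {(23, 12, 10), (23, 40, 10), (25, 15, 40), (25, 20, 40), (3, 3, 32), (3, 33, 32), (31, 3, 30), (31, 33, 30)}.

{(23, 12, 10), (23, 40, 10), (25, 15, 40), (25, 20, 40), (3, 3, 32), (3, 33, 32), (31, 3, 30), (31, 33, 30)}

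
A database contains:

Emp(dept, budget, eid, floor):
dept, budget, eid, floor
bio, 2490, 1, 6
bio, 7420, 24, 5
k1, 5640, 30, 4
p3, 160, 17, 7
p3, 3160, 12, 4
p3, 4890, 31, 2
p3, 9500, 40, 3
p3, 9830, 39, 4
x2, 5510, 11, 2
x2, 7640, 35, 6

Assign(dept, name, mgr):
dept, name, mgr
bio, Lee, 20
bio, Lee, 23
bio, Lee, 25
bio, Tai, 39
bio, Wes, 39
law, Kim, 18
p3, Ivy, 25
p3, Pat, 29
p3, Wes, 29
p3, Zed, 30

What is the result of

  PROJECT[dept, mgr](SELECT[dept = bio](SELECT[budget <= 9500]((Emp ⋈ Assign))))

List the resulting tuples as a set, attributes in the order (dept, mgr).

Natural join on dept: {(bio, 2490, 1, 6, Lee, 20), (bio, 2490, 1, 6, Lee, 23), (bio, 2490, 1, 6, Lee, 25), (bio, 2490, 1, 6, Tai, 39), (bio, 2490, 1, 6, Wes, 39), (bio, 7420, 24, 5, Lee, 20), (bio, 7420, 24, 5, Lee, 23), (bio, 7420, 24, 5, Lee, 25), (bio, 7420, 24, 5, Tai, 39), (bio, 7420, 24, 5, Wes, 39), (p3, 160, 17, 7, Ivy, 25), (p3, 160, 17, 7, Pat, 29), (p3, 160, 17, 7, Wes, 29), (p3, 160, 17, 7, Zed, 30), (p3, 3160, 12, 4, Ivy, 25), (p3, 3160, 12, 4, Pat, 29), (p3, 3160, 12, 4, Wes, 29), (p3, 3160, 12, 4, Zed, 30), (p3, 4890, 31, 2, Ivy, 25), (p3, 4890, 31, 2, Pat, 29), (p3, 4890, 31, 2, Wes, 29), (p3, 4890, 31, 2, Zed, 30), (p3, 9500, 40, 3, Ivy, 25), (p3, 9500, 40, 3, Pat, 29), (p3, 9500, 40, 3, Wes, 29), (p3, 9500, 40, 3, Zed, 30), (p3, 9830, 39, 4, Ivy, 25), (p3, 9830, 39, 4, Pat, 29), (p3, 9830, 39, 4, Wes, 29), (p3, 9830, 39, 4, Zed, 30)}
Filtering on budget <= 9500 leaves {(bio, 2490, 1, 6, Lee, 20), (bio, 2490, 1, 6, Lee, 23), (bio, 2490, 1, 6, Lee, 25), (bio, 2490, 1, 6, Tai, 39), (bio, 2490, 1, 6, Wes, 39), (bio, 7420, 24, 5, Lee, 20), (bio, 7420, 24, 5, Lee, 23), (bio, 7420, 24, 5, Lee, 25), (bio, 7420, 24, 5, Tai, 39), (bio, 7420, 24, 5, Wes, 39), (p3, 160, 17, 7, Ivy, 25), (p3, 160, 17, 7, Pat, 29), (p3, 160, 17, 7, Wes, 29), (p3, 160, 17, 7, Zed, 30), (p3, 3160, 12, 4, Ivy, 25), (p3, 3160, 12, 4, Pat, 29), (p3, 3160, 12, 4, Wes, 29), (p3, 3160, 12, 4, Zed, 30), (p3, 4890, 31, 2, Ivy, 25), (p3, 4890, 31, 2, Pat, 29), (p3, 4890, 31, 2, Wes, 29), (p3, 4890, 31, 2, Zed, 30), (p3, 9500, 40, 3, Ivy, 25), (p3, 9500, 40, 3, Pat, 29), (p3, 9500, 40, 3, Wes, 29), (p3, 9500, 40, 3, Zed, 30)}.
Filtering on dept = bio leaves {(bio, 2490, 1, 6, Lee, 20), (bio, 2490, 1, 6, Lee, 23), (bio, 2490, 1, 6, Lee, 25), (bio, 2490, 1, 6, Tai, 39), (bio, 2490, 1, 6, Wes, 39), (bio, 7420, 24, 5, Lee, 20), (bio, 7420, 24, 5, Lee, 23), (bio, 7420, 24, 5, Lee, 25), (bio, 7420, 24, 5, Tai, 39), (bio, 7420, 24, 5, Wes, 39)}.
Keep only column(s) dept, mgr (6 duplicate(s) eliminated): {(bio, 20), (bio, 23), (bio, 25), (bio, 39)}

{(bio, 20), (bio, 23), (bio, 25), (bio, 39)}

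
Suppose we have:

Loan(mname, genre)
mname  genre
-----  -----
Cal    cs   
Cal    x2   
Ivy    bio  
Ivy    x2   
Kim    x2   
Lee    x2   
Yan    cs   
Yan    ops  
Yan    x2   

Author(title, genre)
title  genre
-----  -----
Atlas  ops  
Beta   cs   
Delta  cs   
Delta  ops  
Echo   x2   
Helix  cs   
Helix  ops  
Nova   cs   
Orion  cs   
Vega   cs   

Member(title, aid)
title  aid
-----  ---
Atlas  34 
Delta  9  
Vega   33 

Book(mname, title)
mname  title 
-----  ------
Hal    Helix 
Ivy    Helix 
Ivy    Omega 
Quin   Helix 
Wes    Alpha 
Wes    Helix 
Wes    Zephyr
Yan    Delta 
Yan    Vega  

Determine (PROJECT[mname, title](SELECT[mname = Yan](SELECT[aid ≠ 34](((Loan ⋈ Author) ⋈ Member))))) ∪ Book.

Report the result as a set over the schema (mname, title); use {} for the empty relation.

{(Hal, Helix), (Ivy, Helix), (Ivy, Omega), (Quin, Helix), (Wes, Alpha), (Wes, Helix), (Wes, Zephyr), (Yan, Delta), (Yan, Vega)}

Loan ⋈ Author (natural join on genre): {(Cal, cs, Beta), (Cal, cs, Delta), (Cal, cs, Helix), (Cal, cs, Nova), (Cal, cs, Orion), (Cal, cs, Vega), (Cal, x2, Echo), (Ivy, x2, Echo), (Kim, x2, Echo), (Lee, x2, Echo), (Yan, cs, Beta), (Yan, cs, Delta), (Yan, cs, Helix), (Yan, cs, Nova), (Yan, cs, Orion), (Yan, cs, Vega), (Yan, ops, Atlas), (Yan, ops, Delta), (Yan, ops, Helix), (Yan, x2, Echo)}
(Loan ⋈ Author) ⋈ Member (natural join on title): {(Cal, cs, Delta, 9), (Cal, cs, Vega, 33), (Yan, cs, Delta, 9), (Yan, cs, Vega, 33), (Yan, ops, Atlas, 34), (Yan, ops, Delta, 9)}
Selection aid ≠ 34: {(Cal, cs, Delta, 9), (Cal, cs, Vega, 33), (Yan, cs, Delta, 9), (Yan, cs, Vega, 33), (Yan, ops, Delta, 9)}
Selection mname = Yan: {(Yan, cs, Delta, 9), (Yan, cs, Vega, 33), (Yan, ops, Delta, 9)}
Keep only column(s) mname, title (1 duplicate(s) eliminated): {(Yan, Delta), (Yan, Vega)}
Union: {(Yan, Delta), (Yan, Vega)} with {(Hal, Helix), (Ivy, Helix), (Ivy, Omega), (Quin, Helix), (Wes, Alpha), (Wes, Helix), (Wes, Zephyr), (Yan, Delta), (Yan, Vega)} → {(Hal, Helix), (Ivy, Helix), (Ivy, Omega), (Quin, Helix), (Wes, Alpha), (Wes, Helix), (Wes, Zephyr), (Yan, Delta), (Yan, Vega)}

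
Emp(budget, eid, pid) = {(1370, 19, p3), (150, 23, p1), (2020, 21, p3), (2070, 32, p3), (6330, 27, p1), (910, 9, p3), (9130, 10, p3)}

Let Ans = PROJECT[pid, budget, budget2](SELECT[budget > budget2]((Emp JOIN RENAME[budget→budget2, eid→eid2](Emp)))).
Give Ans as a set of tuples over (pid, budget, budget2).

ρ[budget→budget2, eid→eid2]: schema becomes (budget2, eid2, pid); tuples unchanged.
Joining Emp and RENAME[budget→budget2, eid→eid2](Emp) on pid yields {(1370, 19, p3, 1370, 19), (1370, 19, p3, 2020, 21), (1370, 19, p3, 2070, 32), (1370, 19, p3, 910, 9), (1370, 19, p3, 9130, 10), (150, 23, p1, 150, 23), (150, 23, p1, 6330, 27), (2020, 21, p3, 1370, 19), (2020, 21, p3, 2020, 21), (2020, 21, p3, 2070, 32), (2020, 21, p3, 910, 9), (2020, 21, p3, 9130, 10), (2070, 32, p3, 1370, 19), (2070, 32, p3, 2020, 21), (2070, 32, p3, 2070, 32), (2070, 32, p3, 910, 9), (2070, 32, p3, 9130, 10), (6330, 27, p1, 150, 23), (6330, 27, p1, 6330, 27), (910, 9, p3, 1370, 19), (910, 9, p3, 2020, 21), (910, 9, p3, 2070, 32), (910, 9, p3, 910, 9), (910, 9, p3, 9130, 10), (9130, 10, p3, 1370, 19), (9130, 10, p3, 2020, 21), (9130, 10, p3, 2070, 32), (9130, 10, p3, 910, 9), (9130, 10, p3, 9130, 10)}.
Filtering on budget > budget2 leaves {(1370, 19, p3, 910, 9), (2020, 21, p3, 1370, 19), (2020, 21, p3, 910, 9), (2070, 32, p3, 1370, 19), (2070, 32, p3, 2020, 21), (2070, 32, p3, 910, 9), (6330, 27, p1, 150, 23), (9130, 10, p3, 1370, 19), (9130, 10, p3, 2020, 21), (9130, 10, p3, 2070, 32), (9130, 10, p3, 910, 9)}.
π_{pid, budget, budget2} gives {(p1, 6330, 150), (p3, 1370, 910), (p3, 2020, 1370), (p3, 2020, 910), (p3, 2070, 1370), (p3, 2070, 2020), (p3, 2070, 910), (p3, 9130, 1370), (p3, 9130, 2020), (p3, 9130, 2070), (p3, 9130, 910)}.

{(p1, 6330, 150), (p3, 1370, 910), (p3, 2020, 1370), (p3, 2020, 910), (p3, 2070, 1370), (p3, 2070, 2020), (p3, 2070, 910), (p3, 9130, 1370), (p3, 9130, 2020), (p3, 9130, 2070), (p3, 9130, 910)}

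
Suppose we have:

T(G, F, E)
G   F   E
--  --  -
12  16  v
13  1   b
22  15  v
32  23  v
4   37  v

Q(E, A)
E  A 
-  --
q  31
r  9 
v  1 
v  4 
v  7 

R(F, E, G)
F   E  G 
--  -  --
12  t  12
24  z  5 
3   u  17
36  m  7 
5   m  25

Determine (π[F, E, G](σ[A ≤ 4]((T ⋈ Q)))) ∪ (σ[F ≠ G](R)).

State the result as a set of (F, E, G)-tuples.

Natural join on E: {(12, 16, v, 1), (12, 16, v, 4), (12, 16, v, 7), (22, 15, v, 1), (22, 15, v, 4), (22, 15, v, 7), (32, 23, v, 1), (32, 23, v, 4), (32, 23, v, 7), (4, 37, v, 1), (4, 37, v, 4), (4, 37, v, 7)}
Filtering on A ≤ 4 leaves {(12, 16, v, 1), (12, 16, v, 4), (22, 15, v, 1), (22, 15, v, 4), (32, 23, v, 1), (32, 23, v, 4), (4, 37, v, 1), (4, 37, v, 4)}.
Keep only column(s) F, E, G (4 duplicate(s) eliminated): {(15, v, 22), (16, v, 12), (23, v, 32), (37, v, 4)}
Filtering on F ≠ G leaves {(24, z, 5), (3, u, 17), (36, m, 7), (5, m, 25)}.
Union: {(15, v, 22), (16, v, 12), (23, v, 32), (37, v, 4)} with {(24, z, 5), (3, u, 17), (36, m, 7), (5, m, 25)} → {(15, v, 22), (16, v, 12), (23, v, 32), (24, z, 5), (3, u, 17), (36, m, 7), (37, v, 4), (5, m, 25)}

{(15, v, 22), (16, v, 12), (23, v, 32), (24, z, 5), (3, u, 17), (36, m, 7), (37, v, 4), (5, m, 25)}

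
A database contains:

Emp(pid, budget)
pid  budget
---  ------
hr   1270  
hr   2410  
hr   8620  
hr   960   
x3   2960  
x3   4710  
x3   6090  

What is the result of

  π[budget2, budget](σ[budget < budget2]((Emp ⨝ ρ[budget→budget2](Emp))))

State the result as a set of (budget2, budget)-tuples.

ρ[budget→budget2]: schema becomes (pid, budget2); tuples unchanged.
Natural join on pid: {(hr, 1270, 1270), (hr, 1270, 2410), (hr, 1270, 8620), (hr, 1270, 960), (hr, 2410, 1270), (hr, 2410, 2410), (hr, 2410, 8620), (hr, 2410, 960), (hr, 8620, 1270), (hr, 8620, 2410), (hr, 8620, 8620), (hr, 8620, 960), (hr, 960, 1270), (hr, 960, 2410), (hr, 960, 8620), (hr, 960, 960), (x3, 2960, 2960), (x3, 2960, 4710), (x3, 2960, 6090), (x3, 4710, 2960), (x3, 4710, 4710), (x3, 4710, 6090), (x3, 6090, 2960), (x3, 6090, 4710), (x3, 6090, 6090)}
Filtering on budget < budget2 leaves {(hr, 1270, 2410), (hr, 1270, 8620), (hr, 2410, 8620), (hr, 960, 1270), (hr, 960, 2410), (hr, 960, 8620), (x3, 2960, 4710), (x3, 2960, 6090), (x3, 4710, 6090)}.
Keep only column(s) budget2, budget: {(1270, 960), (2410, 1270), (2410, 960), (4710, 2960), (6090, 2960), (6090, 4710), (8620, 1270), (8620, 2410), (8620, 960)}

{(1270, 960), (2410, 1270), (2410, 960), (4710, 2960), (6090, 2960), (6090, 4710), (8620, 1270), (8620, 2410), (8620, 960)}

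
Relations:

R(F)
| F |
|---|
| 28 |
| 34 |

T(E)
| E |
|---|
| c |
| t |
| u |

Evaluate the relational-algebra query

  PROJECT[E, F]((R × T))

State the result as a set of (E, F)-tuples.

R × T: Cartesian product, 2·3 = 6 tuples over (F, E).
Projecting to E, F: {(c, 28), (c, 34), (t, 28), (t, 34), (u, 28), (u, 34)}

{(c, 28), (c, 34), (t, 28), (t, 34), (u, 28), (u, 34)}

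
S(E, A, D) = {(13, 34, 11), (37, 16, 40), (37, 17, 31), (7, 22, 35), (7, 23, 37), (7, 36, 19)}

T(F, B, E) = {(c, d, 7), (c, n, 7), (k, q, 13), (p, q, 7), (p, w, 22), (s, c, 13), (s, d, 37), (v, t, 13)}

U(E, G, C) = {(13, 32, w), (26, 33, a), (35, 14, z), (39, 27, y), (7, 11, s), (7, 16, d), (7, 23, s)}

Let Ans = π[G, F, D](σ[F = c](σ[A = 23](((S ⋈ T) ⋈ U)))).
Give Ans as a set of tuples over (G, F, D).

{(11, c, 37), (16, c, 37), (23, c, 37)}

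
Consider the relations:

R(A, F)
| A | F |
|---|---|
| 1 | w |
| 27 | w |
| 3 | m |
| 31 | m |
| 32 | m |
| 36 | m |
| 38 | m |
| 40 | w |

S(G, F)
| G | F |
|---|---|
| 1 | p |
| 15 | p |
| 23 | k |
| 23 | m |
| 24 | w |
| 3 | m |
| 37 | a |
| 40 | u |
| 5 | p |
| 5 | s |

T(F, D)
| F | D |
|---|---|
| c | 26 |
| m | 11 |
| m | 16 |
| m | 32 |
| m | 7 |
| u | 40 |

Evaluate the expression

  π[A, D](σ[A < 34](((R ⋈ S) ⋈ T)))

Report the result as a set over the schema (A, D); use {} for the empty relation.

R ⋈ S (natural join on F): {(1, w, 24), (27, w, 24), (3, m, 23), (3, m, 3), (31, m, 23), (31, m, 3), (32, m, 23), (32, m, 3), (36, m, 23), (36, m, 3), (38, m, 23), (38, m, 3), (40, w, 24)}
(R ⋈ S) ⋈ T (natural join on F): {(3, m, 23, 11), (3, m, 23, 16), (3, m, 23, 32), (3, m, 23, 7), (3, m, 3, 11), (3, m, 3, 16), (3, m, 3, 32), (3, m, 3, 7), (31, m, 23, 11), (31, m, 23, 16), (31, m, 23, 32), (31, m, 23, 7), (31, m, 3, 11), (31, m, 3, 16), (31, m, 3, 32), (31, m, 3, 7), (32, m, 23, 11), (32, m, 23, 16), (32, m, 23, 32), (32, m, 23, 7), (32, m, 3, 11), (32, m, 3, 16), (32, m, 3, 32), (32, m, 3, 7), (36, m, 23, 11), (36, m, 23, 16), (36, m, 23, 32), (36, m, 23, 7), (36, m, 3, 11), (36, m, 3, 16), (36, m, 3, 32), (36, m, 3, 7), (38, m, 23, 11), (38, m, 23, 16), (38, m, 23, 32), (38, m, 23, 7), (38, m, 3, 11), (38, m, 3, 16), (38, m, 3, 32), (38, m, 3, 7)}
Apply σ_{A < 34}; surviving tuples: {(3, m, 23, 11), (3, m, 23, 16), (3, m, 23, 32), (3, m, 23, 7), (3, m, 3, 11), (3, m, 3, 16), (3, m, 3, 32), (3, m, 3, 7), (31, m, 23, 11), (31, m, 23, 16), (31, m, 23, 32), (31, m, 23, 7), (31, m, 3, 11), (31, m, 3, 16), (31, m, 3, 32), (31, m, 3, 7), (32, m, 23, 11), (32, m, 23, 16), (32, m, 23, 32), (32, m, 23, 7), (32, m, 3, 11), (32, m, 3, 16), (32, m, 3, 32), (32, m, 3, 7)}
π_{A, D} gives {(3, 11), (3, 16), (3, 32), (3, 7), (31, 11), (31, 16), (31, 32), (31, 7), (32, 11), (32, 16), (32, 32), (32, 7)} (12 duplicate(s) eliminated).

{(3, 11), (3, 16), (3, 32), (3, 7), (31, 11), (31, 16), (31, 32), (31, 7), (32, 11), (32, 16), (32, 32), (32, 7)}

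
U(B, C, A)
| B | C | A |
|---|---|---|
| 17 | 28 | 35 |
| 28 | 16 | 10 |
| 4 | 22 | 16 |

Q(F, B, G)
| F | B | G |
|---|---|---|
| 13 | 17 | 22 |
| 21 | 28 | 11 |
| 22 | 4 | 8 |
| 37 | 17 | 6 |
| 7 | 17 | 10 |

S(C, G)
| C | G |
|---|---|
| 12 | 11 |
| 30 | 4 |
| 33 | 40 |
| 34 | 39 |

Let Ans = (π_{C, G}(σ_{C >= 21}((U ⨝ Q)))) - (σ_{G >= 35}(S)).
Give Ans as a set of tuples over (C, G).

U ⋈ Q (natural join on B): {(17, 28, 35, 13, 22), (17, 28, 35, 37, 6), (17, 28, 35, 7, 10), (28, 16, 10, 21, 11), (4, 22, 16, 22, 8)}
σ[C >= 21]: keep tuples satisfying C >= 21 → {(17, 28, 35, 13, 22), (17, 28, 35, 37, 6), (17, 28, 35, 7, 10), (4, 22, 16, 22, 8)}
Projecting to C, G: {(22, 8), (28, 10), (28, 22), (28, 6)}
σ[G >= 35]: keep tuples satisfying G >= 35 → {(33, 40), (34, 39)}
Difference: {(22, 8), (28, 10), (28, 22), (28, 6)} with {(33, 40), (34, 39)} → {(22, 8), (28, 10), (28, 22), (28, 6)}

{(22, 8), (28, 10), (28, 22), (28, 6)}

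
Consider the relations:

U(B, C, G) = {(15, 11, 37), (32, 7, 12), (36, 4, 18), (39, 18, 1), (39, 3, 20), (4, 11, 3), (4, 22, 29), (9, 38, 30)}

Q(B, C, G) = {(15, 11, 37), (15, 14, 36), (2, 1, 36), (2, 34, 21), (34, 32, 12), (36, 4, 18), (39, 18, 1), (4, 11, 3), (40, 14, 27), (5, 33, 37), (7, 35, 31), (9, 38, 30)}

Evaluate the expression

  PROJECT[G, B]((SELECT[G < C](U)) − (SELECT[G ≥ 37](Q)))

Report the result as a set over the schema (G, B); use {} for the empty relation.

Filtering on G < C leaves {(39, 18, 1), (4, 11, 3), (9, 38, 30)}.
Filtering on G ≥ 37 leaves {(15, 11, 37), (5, 33, 37)}.
Taking the difference: {(39, 18, 1), (4, 11, 3), (9, 38, 30)}
Projecting to G, B: {(1, 39), (3, 4), (30, 9)}

{(1, 39), (3, 4), (30, 9)}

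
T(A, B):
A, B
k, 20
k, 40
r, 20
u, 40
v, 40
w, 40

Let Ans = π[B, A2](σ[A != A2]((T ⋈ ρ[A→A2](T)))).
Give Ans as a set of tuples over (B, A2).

ρ[A→A2]: schema becomes (A2, B); tuples unchanged.
T ⋈ ρ[A→A2](T) (natural join on B): {(k, 20, k), (k, 20, r), (k, 40, k), (k, 40, u), (k, 40, v), (k, 40, w), (r, 20, k), (r, 20, r), (u, 40, k), (u, 40, u), (u, 40, v), (u, 40, w), (v, 40, k), (v, 40, u), (v, 40, v), (v, 40, w), (w, 40, k), (w, 40, u), (w, 40, v), (w, 40, w)}
Apply σ_{A != A2}; surviving tuples: {(k, 20, r), (k, 40, u), (k, 40, v), (k, 40, w), (r, 20, k), (u, 40, k), (u, 40, v), (u, 40, w), (v, 40, k), (v, 40, u), (v, 40, w), (w, 40, k), (w, 40, u), (w, 40, v)}
π[B, A2]: project onto (B, A2) (8 duplicate(s) eliminated) → {(20, k), (20, r), (40, k), (40, u), (40, v), (40, w)}

{(20, k), (20, r), (40, k), (40, u), (40, v), (40, w)}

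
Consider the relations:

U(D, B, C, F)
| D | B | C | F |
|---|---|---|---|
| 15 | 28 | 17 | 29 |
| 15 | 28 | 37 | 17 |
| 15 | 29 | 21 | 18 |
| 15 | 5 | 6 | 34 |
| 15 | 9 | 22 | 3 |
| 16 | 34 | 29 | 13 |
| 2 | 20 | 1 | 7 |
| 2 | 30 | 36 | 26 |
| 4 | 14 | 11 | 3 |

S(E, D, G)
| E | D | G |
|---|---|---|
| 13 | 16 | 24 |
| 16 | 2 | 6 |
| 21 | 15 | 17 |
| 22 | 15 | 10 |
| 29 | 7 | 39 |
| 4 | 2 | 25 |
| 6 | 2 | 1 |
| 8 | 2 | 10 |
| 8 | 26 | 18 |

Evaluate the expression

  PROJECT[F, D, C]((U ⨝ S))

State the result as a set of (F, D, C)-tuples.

{(13, 16, 29), (17, 15, 37), (18, 15, 21), (26, 2, 36), (29, 15, 17), (3, 15, 22), (34, 15, 6), (7, 2, 1)}

Natural join on D: {(15, 28, 17, 29, 21, 17), (15, 28, 17, 29, 22, 10), (15, 28, 37, 17, 21, 17), (15, 28, 37, 17, 22, 10), (15, 29, 21, 18, 21, 17), (15, 29, 21, 18, 22, 10), (15, 5, 6, 34, 21, 17), (15, 5, 6, 34, 22, 10), (15, 9, 22, 3, 21, 17), (15, 9, 22, 3, 22, 10), (16, 34, 29, 13, 13, 24), (2, 20, 1, 7, 16, 6), (2, 20, 1, 7, 4, 25), (2, 20, 1, 7, 6, 1), (2, 20, 1, 7, 8, 10), (2, 30, 36, 26, 16, 6), (2, 30, 36, 26, 4, 25), (2, 30, 36, 26, 6, 1), (2, 30, 36, 26, 8, 10)}
π[F, D, C]: project onto (F, D, C) (11 duplicate(s) eliminated) → {(13, 16, 29), (17, 15, 37), (18, 15, 21), (26, 2, 36), (29, 15, 17), (3, 15, 22), (34, 15, 6), (7, 2, 1)}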